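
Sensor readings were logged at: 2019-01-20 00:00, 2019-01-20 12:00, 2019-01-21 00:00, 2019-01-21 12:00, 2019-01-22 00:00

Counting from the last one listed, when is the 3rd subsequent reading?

Spacing: 12, 12, 12, 12 h — constant 12 h.
2019-01-22 00:00 + 12 h = 2019-01-22 12:00.
2019-01-22 12:00 + 12 h = 2019-01-23 00:00.
2019-01-23 00:00 + 12 h = 2019-01-23 12:00.

2019-01-23 12:00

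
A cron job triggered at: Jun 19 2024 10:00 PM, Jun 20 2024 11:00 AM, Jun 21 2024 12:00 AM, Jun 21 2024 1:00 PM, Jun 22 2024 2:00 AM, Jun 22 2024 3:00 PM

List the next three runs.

Jun 23 2024 4:00 AM, Jun 23 2024 5:00 PM, Jun 24 2024 6:00 AM

Spacing: 13, 13, 13, 13, 13 h — constant 13 h.
Jun 22 2024 3:00 PM + 13 h = Jun 23 2024 4:00 AM.
Jun 23 2024 4:00 AM + 13 h = Jun 23 2024 5:00 PM.
Jun 23 2024 5:00 PM + 13 h = Jun 24 2024 6:00 AM.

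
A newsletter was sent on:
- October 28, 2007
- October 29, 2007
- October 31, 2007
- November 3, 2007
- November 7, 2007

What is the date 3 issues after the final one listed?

Gaps: 1, 2, 3, 4 days — each gap is 1 larger than the previous one.
Next gap: 5 days. November 7, 2007 + 5 days = November 12, 2007.
Next gap: 6 days. November 12, 2007 + 6 days = November 18, 2007.
Next gap: 7 days. November 18, 2007 + 7 days = November 25, 2007.

November 25, 2007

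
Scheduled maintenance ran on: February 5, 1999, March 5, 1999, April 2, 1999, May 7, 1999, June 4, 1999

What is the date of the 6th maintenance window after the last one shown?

Gaps: 28, 28, 35, 28 days — a mix of 28 and 35. Every date is a Friday.
Each is the 1st Friday of its month.
1st Friday of July 1999: July 2, 1999.
1st Friday of August 1999: August 6, 1999.
September 1999 — 1st Friday is September 3, 1999.
1st Friday of October 1999: October 1, 1999.
November 1999 — 1st Friday is November 5, 1999.
1st Friday of December 1999: December 3, 1999.

December 3, 1999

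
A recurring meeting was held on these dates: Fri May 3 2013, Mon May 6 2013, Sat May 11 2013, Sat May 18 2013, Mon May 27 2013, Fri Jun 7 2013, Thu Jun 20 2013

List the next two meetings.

Fri Jul 5 2013, Mon Jul 22 2013

Gaps: 3, 5, 7, 9, 11, 13 days — each gap is 2 larger than the previous one.
Next gap: 15 days. Thu Jun 20 2013 + 15 days = Fri Jul 5 2013.
Next gap: 17 days. Fri Jul 5 2013 + 17 days = Mon Jul 22 2013.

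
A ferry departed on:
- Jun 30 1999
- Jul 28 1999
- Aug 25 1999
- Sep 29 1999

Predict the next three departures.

Every date is a Wednesday; gaps 28, 28, 35 days.
Each is the last Wednesday of its month (at least one falls on the 29th or later, ruling out '4th Wednesday').
Last Wednesday of October 1999: Oct 27 1999.
Last Wednesday of November 1999: Nov 24 1999.
December 1999 ends with Wednesday Dec 29 1999.

Oct 27 1999, Nov 24 1999, Dec 29 1999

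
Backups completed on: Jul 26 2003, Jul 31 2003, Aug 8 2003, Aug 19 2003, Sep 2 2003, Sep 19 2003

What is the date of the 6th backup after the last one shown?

Mar 2 2004

Gaps: 5, 8, 11, 14, 17 days — each gap is 3 larger than the previous one.
Next gap: 20 days. Sep 19 2003 + 20 days = Oct 9 2003.
Next gap: 23 days. Oct 9 2003 + 23 days = Nov 1 2003.
Next gap: 26 days. Nov 1 2003 + 26 days = Nov 27 2003.
Next gap: 29 days. Nov 27 2003 + 29 days = Dec 26 2003.
Next gap: 32 days. Dec 26 2003 + 32 days = Jan 27 2004.
Next gap: 35 days. Jan 27 2004 + 35 days = Mar 2 2004.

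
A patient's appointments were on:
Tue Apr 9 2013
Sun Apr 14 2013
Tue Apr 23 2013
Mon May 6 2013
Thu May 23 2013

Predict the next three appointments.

Thu Jun 13 2013, Mon Jul 8 2013, Tue Aug 6 2013

The spacing grows by 4 each time: 5, 9, 13, 17 days.
Next gap: 21 days. Thu May 23 2013 + 21 days = Thu Jun 13 2013.
Next gap: 25 days. Thu Jun 13 2013 + 25 days = Mon Jul 8 2013.
Next gap: 29 days. Mon Jul 8 2013 + 29 days = Tue Aug 6 2013.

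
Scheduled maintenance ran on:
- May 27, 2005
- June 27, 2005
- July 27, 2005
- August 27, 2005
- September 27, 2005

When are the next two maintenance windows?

October 27, 2005; November 27, 2005

The day-of-month is always 27 (31, 30, 31, 31 days between events).
So this recurs on the 27th of each month.
October 2005: October 27, 2005.
November 2005: November 27, 2005.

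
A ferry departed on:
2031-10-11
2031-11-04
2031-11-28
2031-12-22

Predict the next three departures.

Gaps between consecutive events: 24, 24, 24 days — a constant 24-day interval.
2031-12-22 + 24 days = 2032-01-15.
2032-01-15 + 24 days = 2032-02-08.
2032-02-08 + 24 days = 2032-03-03.

2032-01-15, 2032-02-08, 2032-03-03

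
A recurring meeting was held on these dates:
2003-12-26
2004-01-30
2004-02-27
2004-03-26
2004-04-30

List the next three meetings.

All Fridays; the gaps (35, 28, 28, 35) vary with month length.
This is the last Friday of each month.
Last Friday of May 2004: 2004-05-28.
June 2004 ends with Friday 2004-06-25.
Last Friday of July 2004: 2004-07-30.

2004-05-28, 2004-06-25, 2004-07-30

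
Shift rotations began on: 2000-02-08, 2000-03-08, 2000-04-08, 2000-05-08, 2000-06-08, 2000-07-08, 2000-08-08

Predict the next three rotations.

Gaps: 29, 31, 30, 31, 30, 31 days — not constant. Every event is on the 8th of the month.
Pattern: the 8th of each month.
Next: September 2000 → 2000-09-08.
October 2000: 2000-10-08.
Next: November 2000 → 2000-11-08.

2000-09-08, 2000-10-08, 2000-11-08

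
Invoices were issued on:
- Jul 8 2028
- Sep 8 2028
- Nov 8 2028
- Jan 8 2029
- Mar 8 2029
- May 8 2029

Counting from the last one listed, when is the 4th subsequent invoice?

The day-of-month is always 8 (62, 61, 61, 59, 61 days between events).
So this recurs on the 8th of every 2 months.
Next: July 2029 → Jul 8 2029.
Next: September 2029 → Sep 8 2029.
Next: November 2029 → Nov 8 2029.
January 2030: Jan 8 2030.

Jan 8 2030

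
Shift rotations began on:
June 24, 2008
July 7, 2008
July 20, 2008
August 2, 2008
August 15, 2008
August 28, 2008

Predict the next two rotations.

Every event comes 13 days after the last (13, 13, 13, 13, 13).
August 28, 2008 + 13 days = September 10, 2008.
September 10, 2008 + 13 days = September 23, 2008.

September 10, 2008; September 23, 2008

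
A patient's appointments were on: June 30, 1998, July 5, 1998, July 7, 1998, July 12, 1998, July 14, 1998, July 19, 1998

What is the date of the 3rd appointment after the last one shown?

The gap pattern 5, 2, 5, 2, 5 repeats every 2 events.
These are the Tuesdays and Sundays of each week.
The following Tuesday is July 21, 1998.
Next Sunday: July 26, 1998.
Next Tuesday: July 28, 1998.

July 28, 1998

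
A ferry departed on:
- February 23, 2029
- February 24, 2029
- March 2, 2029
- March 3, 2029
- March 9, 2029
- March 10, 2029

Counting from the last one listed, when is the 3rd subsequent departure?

March 23, 2029

The gap pattern 1, 6, 1, 6, 1 repeats every 2 events.
These are the Fridays and Saturdays of each week.
The following Friday is March 16, 2029.
Next Saturday: March 17, 2029.
Next Friday: March 23, 2029.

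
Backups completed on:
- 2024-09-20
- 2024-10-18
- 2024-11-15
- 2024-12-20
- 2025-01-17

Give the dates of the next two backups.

2025-02-21, 2025-03-21

Gaps: 28, 28, 35, 28 days — a mix of 28 and 35. Every date is a Friday.
Each is the 3rd Friday of its month.
February 2025 — 3rd Friday is 2025-02-21.
3rd Friday of March 2025: 2025-03-21.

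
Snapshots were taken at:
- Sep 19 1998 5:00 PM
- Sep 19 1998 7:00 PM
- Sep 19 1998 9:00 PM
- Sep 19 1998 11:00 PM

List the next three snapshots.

Gaps: 2, 2, 2 hours — each event is 2 hours after the previous one.
Sep 19 1998 11:00 PM + 2 h = Sep 20 1998 1:00 AM.
Sep 20 1998 1:00 AM + 2 h = Sep 20 1998 3:00 AM.
Sep 20 1998 3:00 AM + 2 h = Sep 20 1998 5:00 AM.

Sep 20 1998 1:00 AM, Sep 20 1998 3:00 AM, Sep 20 1998 5:00 AM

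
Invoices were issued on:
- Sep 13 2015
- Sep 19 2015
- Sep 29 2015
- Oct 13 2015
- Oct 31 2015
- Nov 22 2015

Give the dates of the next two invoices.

Dec 18 2015, Jan 17 2016

Gaps: 6, 10, 14, 18, 22 days — each gap is 4 larger than the previous one.
Next gap: 26 days. Nov 22 2015 + 26 days = Dec 18 2015.
Next gap: 30 days. Dec 18 2015 + 30 days = Jan 17 2016.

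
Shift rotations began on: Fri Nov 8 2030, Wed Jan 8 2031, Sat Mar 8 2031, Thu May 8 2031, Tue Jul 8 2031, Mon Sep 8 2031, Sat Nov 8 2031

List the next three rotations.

Thu Jan 8 2032, Mon Mar 8 2032, Sat May 8 2032

Each date is the 8th; the gaps (61, 59, 61, 61, 62, 61) track the month lengths.
The rule is the 8th of every 2 months.
January 2032: Thu Jan 8 2032.
Next: March 2032 → Mon Mar 8 2032.
Next: May 2032 → Sat May 8 2032.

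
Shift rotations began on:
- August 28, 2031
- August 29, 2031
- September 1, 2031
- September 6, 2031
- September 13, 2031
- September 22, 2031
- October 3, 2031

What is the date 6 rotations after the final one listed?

The spacing grows by 2 each time: 1, 3, 5, 7, 9, 11 days.
Next gap: 13 days. October 3, 2031 + 13 days = October 16, 2031.
Next gap: 15 days. October 16, 2031 + 15 days = October 31, 2031.
Next gap: 17 days. October 31, 2031 + 17 days = November 17, 2031.
Next gap: 19 days. November 17, 2031 + 19 days = December 6, 2031.
Next gap: 21 days. December 6, 2031 + 21 days = December 27, 2031.
Next gap: 23 days. December 27, 2031 + 23 days = January 19, 2032.

January 19, 2032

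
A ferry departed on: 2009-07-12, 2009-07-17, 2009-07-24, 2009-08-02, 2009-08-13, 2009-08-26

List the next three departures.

2009-09-10, 2009-09-27, 2009-10-16

The spacing grows by 2 each time: 5, 7, 9, 11, 13 days.
Next gap: 15 days. 2009-08-26 + 15 days = 2009-09-10.
Next gap: 17 days. 2009-09-10 + 17 days = 2009-09-27.
Next gap: 19 days. 2009-09-27 + 19 days = 2009-10-16.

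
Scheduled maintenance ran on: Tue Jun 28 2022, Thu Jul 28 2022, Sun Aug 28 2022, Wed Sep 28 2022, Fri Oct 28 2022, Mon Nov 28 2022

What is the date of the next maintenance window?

Each date is the 28th; the gaps (30, 31, 31, 30, 31) track the month lengths.
The rule is the 28th of each month.
Next: December 2022 → Wed Dec 28 2022.

Wed Dec 28 2022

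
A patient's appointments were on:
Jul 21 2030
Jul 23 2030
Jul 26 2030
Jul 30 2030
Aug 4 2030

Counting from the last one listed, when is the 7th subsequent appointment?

Oct 6 2030

Intervals are 2, 3, 4, 5 days — an arithmetic progression with common difference 1.
Next gap: 6 days. Aug 4 2030 + 6 days = Aug 10 2030.
Next gap: 7 days. Aug 10 2030 + 7 days = Aug 17 2030.
Next gap: 8 days. Aug 17 2030 + 8 days = Aug 25 2030.
Next gap: 9 days. Aug 25 2030 + 9 days = Sep 3 2030.
Next gap: 10 days. Sep 3 2030 + 10 days = Sep 13 2030.
Next gap: 11 days. Sep 13 2030 + 11 days = Sep 24 2030.
Next gap: 12 days. Sep 24 2030 + 12 days = Oct 6 2030.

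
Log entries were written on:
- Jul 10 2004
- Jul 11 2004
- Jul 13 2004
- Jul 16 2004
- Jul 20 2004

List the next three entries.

The spacing grows by 1 each time: 1, 2, 3, 4 days.
Next gap: 5 days. Jul 20 2004 + 5 days = Jul 25 2004.
Next gap: 6 days. Jul 25 2004 + 6 days = Jul 31 2004.
Next gap: 7 days. Jul 31 2004 + 7 days = Aug 7 2004.

Jul 25 2004, Jul 31 2004, Aug 7 2004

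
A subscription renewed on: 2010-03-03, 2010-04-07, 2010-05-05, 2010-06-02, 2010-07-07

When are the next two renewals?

2010-08-04, 2010-09-01

Gaps: 35, 28, 28, 35 days — a mix of 28 and 35. Every date is a Wednesday.
Each is the 1st Wednesday of its month.
1st Wednesday of August 2010: 2010-08-04.
1st Wednesday of September 2010: 2010-09-01.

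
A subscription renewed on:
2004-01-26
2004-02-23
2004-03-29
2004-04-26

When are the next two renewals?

2004-05-31, 2004-06-28

These are Mondays with 28, 35, 28-day gaps.
Each is the final Monday of its month — 2004-03-29 is past the 28th, so '4th Monday' doesn't fit.
Last Monday of May 2004: 2004-05-31.
June 2004 ends with Monday 2004-06-28.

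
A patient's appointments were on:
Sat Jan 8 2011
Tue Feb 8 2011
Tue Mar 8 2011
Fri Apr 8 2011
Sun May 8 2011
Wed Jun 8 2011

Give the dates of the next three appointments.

Gaps: 31, 28, 31, 30, 31 days — not constant. Every event is on the 8th of the month.
Pattern: the 8th of each month.
July 2011: Fri Jul 8 2011.
Next: August 2011 → Mon Aug 8 2011.
Next: September 2011 → Thu Sep 8 2011.

Fri Jul 8 2011, Mon Aug 8 2011, Thu Sep 8 2011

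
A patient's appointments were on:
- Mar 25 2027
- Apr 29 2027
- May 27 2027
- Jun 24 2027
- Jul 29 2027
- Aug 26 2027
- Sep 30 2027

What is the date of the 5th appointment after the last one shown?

These are Thursdays with 35, 28, 28, 35, 28, 35-day gaps.
Each is the final Thursday of its month — Apr 29 2027 is past the 28th, so '4th Thursday' doesn't fit.
Last Thursday of October 2027: Oct 28 2027.
Last Thursday of November 2027: Nov 25 2027.
Last Thursday of December 2027: Dec 30 2027.
Last Thursday of January 2028: Jan 27 2028.
Last Thursday of February 2028: Feb 24 2028.

Feb 24 2028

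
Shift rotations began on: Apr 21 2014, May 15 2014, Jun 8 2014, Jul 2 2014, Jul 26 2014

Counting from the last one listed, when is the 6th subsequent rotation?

Gaps between consecutive events: 24, 24, 24, 24 days — a constant 24-day interval.
Jul 26 2014 + 24 days = Aug 19 2014.
Aug 19 2014 + 24 days = Sep 12 2014.
Sep 12 2014 + 24 days = Oct 6 2014.
Oct 6 2014 + 24 days = Oct 30 2014.
Oct 30 2014 + 24 days = Nov 23 2014.
Nov 23 2014 + 24 days = Dec 17 2014.

Dec 17 2014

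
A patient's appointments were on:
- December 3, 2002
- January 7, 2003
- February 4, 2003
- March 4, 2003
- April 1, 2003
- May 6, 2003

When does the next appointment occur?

These are Tuesdays at 28- or 35-day spacing (35, 28, 28, 28, 35).
The pattern: 1st Tuesday of the month.
June 2003 — 1st Tuesday is June 3, 2003.

June 3, 2003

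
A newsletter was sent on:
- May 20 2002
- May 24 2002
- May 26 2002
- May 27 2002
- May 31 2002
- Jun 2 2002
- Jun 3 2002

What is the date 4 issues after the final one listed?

Every event lands on a Monday or Friday or Sunday (gaps cycle 4, 2, 1, 4, 2, 1).
So the schedule is: every Monday, Friday and Sunday.
Next Friday: Jun 7 2002.
The following Sunday is Jun 9 2002.
Next Monday: Jun 10 2002.
Next Friday: Jun 14 2002.

Jun 14 2002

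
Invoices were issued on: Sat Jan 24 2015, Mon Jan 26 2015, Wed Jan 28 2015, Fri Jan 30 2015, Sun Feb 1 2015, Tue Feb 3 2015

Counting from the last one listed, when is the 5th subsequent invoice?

Fri Feb 13 2015

Gaps between consecutive events: 2, 2, 2, 2, 2 days — a constant 2-day interval.
Tue Feb 3 2015 + 2 days = Thu Feb 5 2015.
Thu Feb 5 2015 + 2 days = Sat Feb 7 2015.
Sat Feb 7 2015 + 2 days = Mon Feb 9 2015.
Mon Feb 9 2015 + 2 days = Wed Feb 11 2015.
Wed Feb 11 2015 + 2 days = Fri Feb 13 2015.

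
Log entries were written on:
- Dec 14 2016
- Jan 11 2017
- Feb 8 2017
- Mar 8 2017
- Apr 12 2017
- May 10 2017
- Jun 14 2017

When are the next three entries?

Jul 12 2017, Aug 9 2017, Sep 13 2017

All dates are Wednesdays, 28, 28, 28, 35, 28, 35 days apart.
Specifically, the 2nd Wednesday of each month.
2nd Wednesday of July 2017: Jul 12 2017.
August 2017 — 2nd Wednesday is Aug 9 2017.
2nd Wednesday of September 2017: Sep 13 2017.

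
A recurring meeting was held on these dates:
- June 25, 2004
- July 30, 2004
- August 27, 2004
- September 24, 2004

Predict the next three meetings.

These are Fridays with 35, 28, 28-day gaps.
Each is the final Friday of its month — July 30, 2004 is past the 28th, so '4th Friday' doesn't fit.
Last Friday of October 2004: October 29, 2004.
Last Friday of November 2004: November 26, 2004.
December 2004 ends with Friday December 31, 2004.

October 29, 2004; November 26, 2004; December 31, 2004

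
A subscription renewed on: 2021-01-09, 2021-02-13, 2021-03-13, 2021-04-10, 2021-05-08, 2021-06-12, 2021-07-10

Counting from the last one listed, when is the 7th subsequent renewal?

These are Saturdays at 28- or 35-day spacing (35, 28, 28, 28, 35, 28).
The pattern: 2nd Saturday of the month.
August 2021 — 2nd Saturday is 2021-08-14.
September 2021 — 2nd Saturday is 2021-09-11.
2nd Saturday of October 2021: 2021-10-09.
2nd Saturday of November 2021: 2021-11-13.
December 2021 — 2nd Saturday is 2021-12-11.
2nd Saturday of January 2022: 2022-01-08.
February 2022 — 2nd Saturday is 2022-02-12.

2022-02-12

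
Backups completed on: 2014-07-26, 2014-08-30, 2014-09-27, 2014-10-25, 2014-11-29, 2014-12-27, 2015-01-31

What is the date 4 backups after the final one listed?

2015-05-30

Every date is a Saturday; gaps 35, 28, 28, 35, 28, 35 days.
Each is the last Saturday of its month (at least one falls on the 29th or later, ruling out '4th Saturday').
February 2015 ends with Saturday 2015-02-28.
March 2015 ends with Saturday 2015-03-28.
Last Saturday of April 2015: 2015-04-25.
Last Saturday of May 2015: 2015-05-30.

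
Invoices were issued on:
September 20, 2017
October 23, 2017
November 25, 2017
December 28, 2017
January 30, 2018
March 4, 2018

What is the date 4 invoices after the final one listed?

The spacing is 33, 33, 33, 33, 33 days — always 33 days.
March 4, 2018 + 33 days = April 6, 2018.
April 6, 2018 + 33 days = May 9, 2018.
May 9, 2018 + 33 days = June 11, 2018.
June 11, 2018 + 33 days = July 14, 2018.

July 14, 2018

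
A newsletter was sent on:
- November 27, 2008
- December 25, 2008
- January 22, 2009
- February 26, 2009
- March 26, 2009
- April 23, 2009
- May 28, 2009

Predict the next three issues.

June 25, 2009; July 23, 2009; August 27, 2009

All dates are Thursdays, 28, 28, 35, 28, 28, 35 days apart.
Specifically, the 4th Thursday of each month.
June 2009 — 4th Thursday is June 25, 2009.
July 2009 — 4th Thursday is July 23, 2009.
4th Thursday of August 2009: August 27, 2009.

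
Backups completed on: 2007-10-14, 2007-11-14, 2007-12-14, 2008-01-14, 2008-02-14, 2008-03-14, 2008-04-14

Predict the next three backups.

Each date is the 14th; the gaps (31, 30, 31, 31, 29, 31) track the month lengths.
The rule is the 14th of each month.
May 2008: 2008-05-14.
Next: June 2008 → 2008-06-14.
July 2008: 2008-07-14.

2008-05-14, 2008-06-14, 2008-07-14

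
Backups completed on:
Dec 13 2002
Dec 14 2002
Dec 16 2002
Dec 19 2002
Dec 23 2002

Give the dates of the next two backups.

Gaps: 1, 2, 3, 4 days — each gap is 1 larger than the previous one.
Next gap: 5 days. Dec 23 2002 + 5 days = Dec 28 2002.
Next gap: 6 days. Dec 28 2002 + 6 days = Jan 3 2003.

Dec 28 2002, Jan 3 2003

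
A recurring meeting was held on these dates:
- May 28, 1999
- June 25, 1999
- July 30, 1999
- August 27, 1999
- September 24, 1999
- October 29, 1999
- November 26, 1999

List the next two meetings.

All Fridays; the gaps (28, 35, 28, 28, 35, 28) vary with month length.
This is the last Friday of each month.
Last Friday of December 1999: December 31, 1999.
Last Friday of January 2000: January 28, 2000.

December 31, 1999; January 28, 2000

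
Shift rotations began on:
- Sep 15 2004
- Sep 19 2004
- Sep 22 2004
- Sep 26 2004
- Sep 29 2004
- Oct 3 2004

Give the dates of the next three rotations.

Oct 6 2004, Oct 10 2004, Oct 13 2004

The gap pattern 4, 3, 4, 3, 4 repeats every 2 events.
These are the Wednesdays and Sundays of each week.
Next Wednesday: Oct 6 2004.
The following Sunday is Oct 10 2004.
The following Wednesday is Oct 13 2004.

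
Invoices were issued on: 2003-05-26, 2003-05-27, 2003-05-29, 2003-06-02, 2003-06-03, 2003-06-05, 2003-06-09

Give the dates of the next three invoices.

2003-06-10, 2003-06-12, 2003-06-16

Every event lands on a Monday or Tuesday or Thursday (gaps cycle 1, 2, 4, 1, 2, 4).
So the schedule is: every Monday, Tuesday and Thursday.
Next Tuesday: 2003-06-10.
Next Thursday: 2003-06-12.
The following Monday is 2003-06-16.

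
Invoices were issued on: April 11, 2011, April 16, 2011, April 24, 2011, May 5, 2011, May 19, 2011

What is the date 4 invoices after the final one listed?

Gaps: 5, 8, 11, 14 days — each gap is 3 larger than the previous one.
Next gap: 17 days. May 19, 2011 + 17 days = June 5, 2011.
Next gap: 20 days. June 5, 2011 + 20 days = June 25, 2011.
Next gap: 23 days. June 25, 2011 + 23 days = July 18, 2011.
Next gap: 26 days. July 18, 2011 + 26 days = August 13, 2011.

August 13, 2011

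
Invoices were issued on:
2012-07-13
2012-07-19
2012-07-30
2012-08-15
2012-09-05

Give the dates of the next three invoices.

The spacing grows by 5 each time: 6, 11, 16, 21 days.
Next gap: 26 days. 2012-09-05 + 26 days = 2012-10-01.
Next gap: 31 days. 2012-10-01 + 31 days = 2012-11-01.
Next gap: 36 days. 2012-11-01 + 36 days = 2012-12-07.

2012-10-01, 2012-11-01, 2012-12-07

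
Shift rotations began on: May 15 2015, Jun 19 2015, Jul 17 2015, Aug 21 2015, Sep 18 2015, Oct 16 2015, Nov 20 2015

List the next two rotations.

Dec 18 2015, Jan 15 2016

These are Fridays at 28- or 35-day spacing (35, 28, 35, 28, 28, 35).
The pattern: 3rd Friday of the month.
3rd Friday of December 2015: Dec 18 2015.
January 2016 — 3rd Friday is Jan 15 2016.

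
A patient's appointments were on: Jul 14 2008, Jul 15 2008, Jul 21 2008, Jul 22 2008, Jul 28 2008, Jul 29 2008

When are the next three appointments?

Aug 4 2008, Aug 5 2008, Aug 11 2008

The gap pattern 1, 6, 1, 6, 1 repeats every 2 events.
These are the Mondays and Tuesdays of each week.
Next Monday: Aug 4 2008.
Next Tuesday: Aug 5 2008.
Next Monday: Aug 11 2008.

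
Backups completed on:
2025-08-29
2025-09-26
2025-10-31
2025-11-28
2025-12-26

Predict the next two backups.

Every date is a Friday; gaps 28, 35, 28, 28 days.
Each is the last Friday of its month (at least one falls on the 29th or later, ruling out '4th Friday').
Last Friday of January 2026: 2026-01-30.
February 2026 ends with Friday 2026-02-27.

2026-01-30, 2026-02-27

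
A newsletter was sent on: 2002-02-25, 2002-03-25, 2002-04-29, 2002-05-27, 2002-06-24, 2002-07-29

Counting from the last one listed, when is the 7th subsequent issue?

Every date is a Monday; gaps 28, 35, 28, 28, 35 days.
Each is the last Monday of its month (at least one falls on the 29th or later, ruling out '4th Monday').
August 2002 ends with Monday 2002-08-26.
September 2002 ends with Monday 2002-09-30.
October 2002 ends with Monday 2002-10-28.
November 2002 ends with Monday 2002-11-25.
Last Monday of December 2002: 2002-12-30.
Last Monday of January 2003: 2003-01-27.
Last Monday of February 2003: 2003-02-24.

2003-02-24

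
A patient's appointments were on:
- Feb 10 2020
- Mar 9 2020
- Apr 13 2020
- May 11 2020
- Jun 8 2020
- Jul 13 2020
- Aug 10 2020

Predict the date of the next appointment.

Sep 14 2020

Gaps: 28, 35, 28, 28, 35, 28 days — a mix of 28 and 35. Every date is a Monday.
Each is the 2nd Monday of its month.
September 2020 — 2nd Monday is Sep 14 2020.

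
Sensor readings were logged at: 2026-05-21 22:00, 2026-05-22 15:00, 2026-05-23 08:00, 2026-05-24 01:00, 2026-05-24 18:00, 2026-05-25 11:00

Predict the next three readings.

2026-05-26 04:00, 2026-05-26 21:00, 2026-05-27 14:00

Spacing: 17, 17, 17, 17, 17 h — constant 17 h.
2026-05-25 11:00 + 17 h = 2026-05-26 04:00.
2026-05-26 04:00 + 17 h = 2026-05-26 21:00.
2026-05-26 21:00 + 17 h = 2026-05-27 14:00.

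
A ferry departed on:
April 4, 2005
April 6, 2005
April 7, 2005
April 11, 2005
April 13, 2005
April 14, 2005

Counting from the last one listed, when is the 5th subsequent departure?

Gaps: 2, 1, 4, 2, 1 days — not constant, but cyclic with period 3.
The events fall on every Monday, Wednesday and Thursday.
Next Monday: April 18, 2005.
Next Wednesday: April 20, 2005.
Next Thursday: April 21, 2005.
The following Monday is April 25, 2005.
Next Wednesday: April 27, 2005.

April 27, 2005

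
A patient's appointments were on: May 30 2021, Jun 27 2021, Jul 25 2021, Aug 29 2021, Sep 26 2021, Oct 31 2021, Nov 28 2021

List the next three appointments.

These are Sundays with 28, 28, 35, 28, 35, 28-day gaps.
Each is the final Sunday of its month — May 30 2021 is past the 28th, so '4th Sunday' doesn't fit.
Last Sunday of December 2021: Dec 26 2021.
Last Sunday of January 2022: Jan 30 2022.
Last Sunday of February 2022: Feb 27 2022.

Dec 26 2021, Jan 30 2022, Feb 27 2022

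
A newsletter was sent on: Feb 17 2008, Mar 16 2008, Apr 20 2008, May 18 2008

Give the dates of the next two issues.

Gaps: 28, 35, 28 days — a mix of 28 and 35. Every date is a Sunday.
Each is the 3rd Sunday of its month.
June 2008 — 3rd Sunday is Jun 15 2008.
July 2008 — 3rd Sunday is Jul 20 2008.

Jun 15 2008, Jul 20 2008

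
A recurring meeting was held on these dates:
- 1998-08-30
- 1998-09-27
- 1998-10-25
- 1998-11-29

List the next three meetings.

Every date is a Sunday; gaps 28, 28, 35 days.
Each is the last Sunday of its month (at least one falls on the 29th or later, ruling out '4th Sunday').
Last Sunday of December 1998: 1998-12-27.
January 1999 ends with Sunday 1999-01-31.
Last Sunday of February 1999: 1999-02-28.

1998-12-27, 1999-01-31, 1999-02-28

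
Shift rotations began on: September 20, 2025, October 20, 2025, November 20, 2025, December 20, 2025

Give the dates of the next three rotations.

January 20, 2026; February 20, 2026; March 20, 2026

Each date is the 20th; the gaps (30, 31, 30) track the month lengths.
The rule is the 20th of each month.
Next: January 2026 → January 20, 2026.
Next: February 2026 → February 20, 2026.
Next: March 2026 → March 20, 2026.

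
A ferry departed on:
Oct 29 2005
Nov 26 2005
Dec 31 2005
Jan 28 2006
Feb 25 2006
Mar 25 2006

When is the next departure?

Every date is a Saturday; gaps 28, 35, 28, 28, 28 days.
Each is the last Saturday of its month (at least one falls on the 29th or later, ruling out '4th Saturday').
April 2006 ends with Saturday Apr 29 2006.

Apr 29 2006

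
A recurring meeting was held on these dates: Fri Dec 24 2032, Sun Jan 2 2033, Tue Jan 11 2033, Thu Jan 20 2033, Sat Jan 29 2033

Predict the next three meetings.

Every event comes 9 days after the last (9, 9, 9, 9).
Sat Jan 29 2033 + 9 days = Mon Feb 7 2033.
Mon Feb 7 2033 + 9 days = Wed Feb 16 2033.
Wed Feb 16 2033 + 9 days = Fri Feb 25 2033.

Mon Feb 7 2033, Wed Feb 16 2033, Fri Feb 25 2033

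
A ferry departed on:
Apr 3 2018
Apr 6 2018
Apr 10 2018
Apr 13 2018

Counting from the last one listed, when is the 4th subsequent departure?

Gaps: 3, 4, 3 days — not constant, but cyclic with period 2.
The events fall on every Tuesday and Friday.
Next Tuesday: Apr 17 2018.
The following Friday is Apr 20 2018.
Next Tuesday: Apr 24 2018.
Next Friday: Apr 27 2018.

Apr 27 2018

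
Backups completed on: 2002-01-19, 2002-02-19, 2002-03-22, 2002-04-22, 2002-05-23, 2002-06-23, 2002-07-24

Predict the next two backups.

Gaps between consecutive events: 31, 31, 31, 31, 31, 31 days — a constant 31-day interval.
2002-07-24 + 31 days = 2002-08-24.
2002-08-24 + 31 days = 2002-09-24.

2002-08-24, 2002-09-24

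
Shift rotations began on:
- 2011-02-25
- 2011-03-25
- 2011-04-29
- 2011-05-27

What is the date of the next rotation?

2011-06-24

Every date is a Friday; gaps 28, 35, 28 days.
Each is the last Friday of its month (at least one falls on the 29th or later, ruling out '4th Friday').
June 2011 ends with Friday 2011-06-24.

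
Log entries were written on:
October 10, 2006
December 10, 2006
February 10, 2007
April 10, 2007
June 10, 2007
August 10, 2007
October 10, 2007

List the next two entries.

The day-of-month is always 10 (61, 62, 59, 61, 61, 61 days between events).
So this recurs on the 10th of every 2 months.
Next: December 2007 → December 10, 2007.
February 2008: February 10, 2008.

December 10, 2007; February 10, 2008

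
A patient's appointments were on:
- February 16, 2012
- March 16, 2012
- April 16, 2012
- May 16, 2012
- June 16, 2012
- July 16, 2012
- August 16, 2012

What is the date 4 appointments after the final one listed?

The day-of-month is always 16 (29, 31, 30, 31, 30, 31 days between events).
So this recurs on the 16th of each month.
September 2012: September 16, 2012.
Next: October 2012 → October 16, 2012.
Next: November 2012 → November 16, 2012.
December 2012: December 16, 2012.

December 16, 2012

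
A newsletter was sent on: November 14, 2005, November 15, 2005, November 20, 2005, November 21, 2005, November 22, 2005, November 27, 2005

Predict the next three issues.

November 28, 2005; November 29, 2005; December 4, 2005

Gaps: 1, 5, 1, 1, 5 days — not constant, but cyclic with period 3.
The events fall on every Monday, Tuesday and Sunday.
Next Monday: November 28, 2005.
The following Tuesday is November 29, 2005.
Next Sunday: December 4, 2005.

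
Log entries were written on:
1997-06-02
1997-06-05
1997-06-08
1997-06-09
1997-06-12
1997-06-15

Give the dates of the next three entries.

1997-06-16, 1997-06-19, 1997-06-22

Gaps: 3, 3, 1, 3, 3 days — not constant, but cyclic with period 3.
The events fall on every Monday, Thursday and Sunday.
Next Monday: 1997-06-16.
The following Thursday is 1997-06-19.
The following Sunday is 1997-06-22.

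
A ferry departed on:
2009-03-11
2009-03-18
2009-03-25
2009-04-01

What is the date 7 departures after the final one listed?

2009-05-20

Every event comes 7 days after the last (7, 7, 7).
2009-04-01 + 7 days = 2009-04-08.
2009-04-08 + 7 days = 2009-04-15.
2009-04-15 + 7 days = 2009-04-22.
2009-04-22 + 7 days = 2009-04-29.
2009-04-29 + 7 days = 2009-05-06.
2009-05-06 + 7 days = 2009-05-13.
2009-05-13 + 7 days = 2009-05-20.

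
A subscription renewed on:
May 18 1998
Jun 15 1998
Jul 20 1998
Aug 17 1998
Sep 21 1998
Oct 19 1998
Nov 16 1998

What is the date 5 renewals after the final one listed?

Apr 19 1999

Gaps: 28, 35, 28, 35, 28, 28 days — a mix of 28 and 35. Every date is a Monday.
Each is the 3rd Monday of its month.
December 1998 — 3rd Monday is Dec 21 1998.
January 1999 — 3rd Monday is Jan 18 1999.
February 1999 — 3rd Monday is Feb 15 1999.
3rd Monday of March 1999: Mar 15 1999.
April 1999 — 3rd Monday is Apr 19 1999.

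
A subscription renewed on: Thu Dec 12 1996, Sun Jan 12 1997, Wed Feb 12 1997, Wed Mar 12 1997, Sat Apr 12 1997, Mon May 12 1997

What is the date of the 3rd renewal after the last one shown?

Gaps: 31, 31, 28, 31, 30 days — not constant. Every event is on the 12th of the month.
Pattern: the 12th of each month.
Next: June 1997 → Thu Jun 12 1997.
July 1997: Sat Jul 12 1997.
Next: August 1997 → Tue Aug 12 1997.

Tue Aug 12 1997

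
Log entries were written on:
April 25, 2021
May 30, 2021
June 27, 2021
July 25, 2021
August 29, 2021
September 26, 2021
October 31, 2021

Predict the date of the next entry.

November 28, 2021

All Sundays; the gaps (35, 28, 28, 35, 28, 35) vary with month length.
This is the last Sunday of each month.
Last Sunday of November 2021: November 28, 2021.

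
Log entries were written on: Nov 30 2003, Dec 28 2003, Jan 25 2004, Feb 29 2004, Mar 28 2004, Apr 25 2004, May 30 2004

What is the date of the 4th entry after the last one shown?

Sep 26 2004

Every date is a Sunday; gaps 28, 28, 35, 28, 28, 35 days.
Each is the last Sunday of its month (at least one falls on the 29th or later, ruling out '4th Sunday').
Last Sunday of June 2004: Jun 27 2004.
Last Sunday of July 2004: Jul 25 2004.
August 2004 ends with Sunday Aug 29 2004.
September 2004 ends with Sunday Sep 26 2004.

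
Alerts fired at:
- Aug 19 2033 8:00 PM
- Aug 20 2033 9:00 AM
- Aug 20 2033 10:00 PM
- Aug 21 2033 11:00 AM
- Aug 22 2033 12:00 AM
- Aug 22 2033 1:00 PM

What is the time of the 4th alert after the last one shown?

Aug 24 2033 5:00 PM

Spacing: 13, 13, 13, 13, 13 h — constant 13 h.
Aug 22 2033 1:00 PM + 13 h = Aug 23 2033 2:00 AM.
Aug 23 2033 2:00 AM + 13 h = Aug 23 2033 3:00 PM.
Aug 23 2033 3:00 PM + 13 h = Aug 24 2033 4:00 AM.
Aug 24 2033 4:00 AM + 13 h = Aug 24 2033 5:00 PM.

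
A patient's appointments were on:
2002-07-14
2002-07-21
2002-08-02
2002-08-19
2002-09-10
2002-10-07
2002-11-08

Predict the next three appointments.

2002-12-15, 2003-01-26, 2003-03-14

The spacing grows by 5 each time: 7, 12, 17, 22, 27, 32 days.
Next gap: 37 days. 2002-11-08 + 37 days = 2002-12-15.
Next gap: 42 days. 2002-12-15 + 42 days = 2003-01-26.
Next gap: 47 days. 2003-01-26 + 47 days = 2003-03-14.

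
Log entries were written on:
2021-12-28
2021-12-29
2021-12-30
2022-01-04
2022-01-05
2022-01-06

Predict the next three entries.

Gaps: 1, 1, 5, 1, 1 days — not constant, but cyclic with period 3.
The events fall on every Tuesday, Wednesday and Thursday.
The following Tuesday is 2022-01-11.
Next Wednesday: 2022-01-12.
The following Thursday is 2022-01-13.

2022-01-11, 2022-01-12, 2022-01-13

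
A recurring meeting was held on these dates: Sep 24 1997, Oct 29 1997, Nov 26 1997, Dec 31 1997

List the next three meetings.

Every date is a Wednesday; gaps 35, 28, 35 days.
Each is the last Wednesday of its month (at least one falls on the 29th or later, ruling out '4th Wednesday').
January 1998 ends with Wednesday Jan 28 1998.
Last Wednesday of February 1998: Feb 25 1998.
Last Wednesday of March 1998: Mar 25 1998.

Jan 28 1998, Feb 25 1998, Mar 25 1998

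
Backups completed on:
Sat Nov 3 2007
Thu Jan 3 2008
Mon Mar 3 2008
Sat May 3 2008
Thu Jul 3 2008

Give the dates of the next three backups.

The day-of-month is always 3 (61, 60, 61, 61 days between events).
So this recurs on the 3rd of every 2 months.
Next: September 2008 → Wed Sep 3 2008.
November 2008: Mon Nov 3 2008.
January 2009: Sat Jan 3 2009.

Wed Sep 3 2008, Mon Nov 3 2008, Sat Jan 3 2009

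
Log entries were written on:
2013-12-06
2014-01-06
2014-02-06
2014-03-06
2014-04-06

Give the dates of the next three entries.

Gaps: 31, 31, 28, 31 days — not constant. Every event is on the 6th of the month.
Pattern: the 6th of each month.
May 2014: 2014-05-06.
Next: June 2014 → 2014-06-06.
July 2014: 2014-07-06.

2014-05-06, 2014-06-06, 2014-07-06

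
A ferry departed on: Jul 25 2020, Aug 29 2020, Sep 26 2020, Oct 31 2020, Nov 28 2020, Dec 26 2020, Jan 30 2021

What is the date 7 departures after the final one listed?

Every date is a Saturday; gaps 35, 28, 35, 28, 28, 35 days.
Each is the last Saturday of its month (at least one falls on the 29th or later, ruling out '4th Saturday').
February 2021 ends with Saturday Feb 27 2021.
March 2021 ends with Saturday Mar 27 2021.
April 2021 ends with Saturday Apr 24 2021.
May 2021 ends with Saturday May 29 2021.
June 2021 ends with Saturday Jun 26 2021.
July 2021 ends with Saturday Jul 31 2021.
Last Saturday of August 2021: Aug 28 2021.

Aug 28 2021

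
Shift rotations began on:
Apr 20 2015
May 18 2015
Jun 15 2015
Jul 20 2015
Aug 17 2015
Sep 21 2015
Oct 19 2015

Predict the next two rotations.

Nov 16 2015, Dec 21 2015

These are Mondays at 28- or 35-day spacing (28, 28, 35, 28, 35, 28).
The pattern: 3rd Monday of the month.
November 2015 — 3rd Monday is Nov 16 2015.
3rd Monday of December 2015: Dec 21 2015.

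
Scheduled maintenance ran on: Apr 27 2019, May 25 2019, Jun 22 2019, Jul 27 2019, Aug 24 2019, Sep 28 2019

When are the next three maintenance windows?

Oct 26 2019, Nov 23 2019, Dec 28 2019

Gaps: 28, 28, 35, 28, 35 days — a mix of 28 and 35. Every date is a Saturday.
Each is the 4th Saturday of its month.
4th Saturday of October 2019: Oct 26 2019.
4th Saturday of November 2019: Nov 23 2019.
December 2019 — 4th Saturday is Dec 28 2019.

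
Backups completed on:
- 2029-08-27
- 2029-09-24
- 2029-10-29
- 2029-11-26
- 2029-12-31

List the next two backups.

Every date is a Monday; gaps 28, 35, 28, 35 days.
Each is the last Monday of its month (at least one falls on the 29th or later, ruling out '4th Monday').
January 2030 ends with Monday 2030-01-28.
Last Monday of February 2030: 2030-02-25.

2030-01-28, 2030-02-25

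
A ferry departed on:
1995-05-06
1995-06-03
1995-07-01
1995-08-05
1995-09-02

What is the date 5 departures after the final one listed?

1996-02-03

All dates are Saturdays, 28, 28, 35, 28 days apart.
Specifically, the 1st Saturday of each month.
1st Saturday of October 1995: 1995-10-07.
November 1995 — 1st Saturday is 1995-11-04.
1st Saturday of December 1995: 1995-12-02.
January 1996 — 1st Saturday is 1996-01-06.
1st Saturday of February 1996: 1996-02-03.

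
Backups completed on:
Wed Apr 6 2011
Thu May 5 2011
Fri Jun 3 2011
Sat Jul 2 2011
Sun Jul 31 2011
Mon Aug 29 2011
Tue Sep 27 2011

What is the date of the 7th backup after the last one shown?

Tue Apr 17 2012

Gaps between consecutive events: 29, 29, 29, 29, 29, 29 days — a constant 29-day interval.
Tue Sep 27 2011 + 29 days = Wed Oct 26 2011.
Wed Oct 26 2011 + 29 days = Thu Nov 24 2011.
Thu Nov 24 2011 + 29 days = Fri Dec 23 2011.
Fri Dec 23 2011 + 29 days = Sat Jan 21 2012.
Sat Jan 21 2012 + 29 days = Sun Feb 19 2012.
Sun Feb 19 2012 + 29 days = Mon Mar 19 2012.
Mon Mar 19 2012 + 29 days = Tue Apr 17 2012.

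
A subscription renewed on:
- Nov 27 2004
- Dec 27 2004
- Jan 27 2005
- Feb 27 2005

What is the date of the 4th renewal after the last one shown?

Jun 27 2005

The day-of-month is always 27 (30, 31, 31 days between events).
So this recurs on the 27th of each month.
Next: March 2005 → Mar 27 2005.
Next: April 2005 → Apr 27 2005.
May 2005: May 27 2005.
Next: June 2005 → Jun 27 2005.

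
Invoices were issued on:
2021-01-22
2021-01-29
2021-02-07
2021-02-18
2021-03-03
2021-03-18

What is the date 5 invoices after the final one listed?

The spacing grows by 2 each time: 7, 9, 11, 13, 15 days.
Next gap: 17 days. 2021-03-18 + 17 days = 2021-04-04.
Next gap: 19 days. 2021-04-04 + 19 days = 2021-04-23.
Next gap: 21 days. 2021-04-23 + 21 days = 2021-05-14.
Next gap: 23 days. 2021-05-14 + 23 days = 2021-06-06.
Next gap: 25 days. 2021-06-06 + 25 days = 2021-07-01.

2021-07-01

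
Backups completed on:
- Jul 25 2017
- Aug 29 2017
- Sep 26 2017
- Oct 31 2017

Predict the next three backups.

Every date is a Tuesday; gaps 35, 28, 35 days.
Each is the last Tuesday of its month (at least one falls on the 29th or later, ruling out '4th Tuesday').
November 2017 ends with Tuesday Nov 28 2017.
December 2017 ends with Tuesday Dec 26 2017.
January 2018 ends with Tuesday Jan 30 2018.

Nov 28 2017, Dec 26 2017, Jan 30 2018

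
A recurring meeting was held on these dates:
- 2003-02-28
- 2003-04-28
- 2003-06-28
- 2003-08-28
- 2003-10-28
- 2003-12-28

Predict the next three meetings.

The day-of-month is always 28 (59, 61, 61, 61, 61 days between events).
So this recurs on the 28th of every 2 months.
Next: February 2004 → 2004-02-28.
April 2004: 2004-04-28.
June 2004: 2004-06-28.

2004-02-28, 2004-04-28, 2004-06-28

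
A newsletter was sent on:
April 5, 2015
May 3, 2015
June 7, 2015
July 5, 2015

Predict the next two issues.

All dates are Sundays, 28, 35, 28 days apart.
Specifically, the 1st Sunday of each month.
August 2015 — 1st Sunday is August 2, 2015.
1st Sunday of September 2015: September 6, 2015.

August 2, 2015; September 6, 2015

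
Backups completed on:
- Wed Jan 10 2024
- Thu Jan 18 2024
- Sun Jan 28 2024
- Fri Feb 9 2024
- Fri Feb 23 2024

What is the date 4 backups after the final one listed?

Thu May 9 2024

The spacing grows by 2 each time: 8, 10, 12, 14 days.
Next gap: 16 days. Fri Feb 23 2024 + 16 days = Sun Mar 10 2024.
Next gap: 18 days. Sun Mar 10 2024 + 18 days = Thu Mar 28 2024.
Next gap: 20 days. Thu Mar 28 2024 + 20 days = Wed Apr 17 2024.
Next gap: 22 days. Wed Apr 17 2024 + 22 days = Thu May 9 2024.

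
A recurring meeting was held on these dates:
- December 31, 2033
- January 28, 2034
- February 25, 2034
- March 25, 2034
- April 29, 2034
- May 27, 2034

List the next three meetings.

June 24, 2034; July 29, 2034; August 26, 2034

Every date is a Saturday; gaps 28, 28, 28, 35, 28 days.
Each is the last Saturday of its month (at least one falls on the 29th or later, ruling out '4th Saturday').
June 2034 ends with Saturday June 24, 2034.
Last Saturday of July 2034: July 29, 2034.
August 2034 ends with Saturday August 26, 2034.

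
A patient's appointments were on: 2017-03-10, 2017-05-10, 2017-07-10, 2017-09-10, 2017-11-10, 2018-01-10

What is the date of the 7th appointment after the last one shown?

2019-03-10

The day-of-month is always 10 (61, 61, 62, 61, 61 days between events).
So this recurs on the 10th of every 2 months.
Next: March 2018 → 2018-03-10.
Next: May 2018 → 2018-05-10.
July 2018: 2018-07-10.
Next: September 2018 → 2018-09-10.
November 2018: 2018-11-10.
Next: January 2019 → 2019-01-10.
Next: March 2019 → 2019-03-10.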